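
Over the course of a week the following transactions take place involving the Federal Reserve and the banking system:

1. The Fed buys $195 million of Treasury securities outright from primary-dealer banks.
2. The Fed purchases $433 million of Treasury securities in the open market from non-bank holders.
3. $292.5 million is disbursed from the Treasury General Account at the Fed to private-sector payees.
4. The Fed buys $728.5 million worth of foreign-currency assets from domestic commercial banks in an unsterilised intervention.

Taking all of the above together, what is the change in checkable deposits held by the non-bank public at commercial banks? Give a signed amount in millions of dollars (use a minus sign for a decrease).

+$725.5 million

Fed balance sheet:
  Assets:      Securities +$628M, Foreign assets +$728.5M
  Liabilities: Bank reserves +$1649M, Government deposits −$292.5M
Commercial banking system:
  Assets:      Reserves at CB +$1649M, Securities −$195M, Foreign assets −$728.5M
  Liabilities: Checkable deposits +$725.5M
So the change in checkable deposits held by the non-bank public at commercial banks is +$725.5 million.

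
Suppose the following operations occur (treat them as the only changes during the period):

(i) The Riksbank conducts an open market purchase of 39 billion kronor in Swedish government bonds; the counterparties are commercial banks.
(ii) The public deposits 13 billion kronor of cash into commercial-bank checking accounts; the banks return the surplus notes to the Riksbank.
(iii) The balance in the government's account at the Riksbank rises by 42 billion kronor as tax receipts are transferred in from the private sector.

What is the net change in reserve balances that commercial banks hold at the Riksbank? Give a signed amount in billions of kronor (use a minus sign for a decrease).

OMO purchase (from banks) 39 billion kronor: the Riksbank pays by crediting reserve accounts → +39B.
Currency deposit 13 billion kronor: returned notes are swapped for reserve credit → +13B.
Government account inflow 42 billion kronor: funds move from bank reserves into the government account → −42B.
Net: 39 + 13 − 42 = +10 billion.

+10 billion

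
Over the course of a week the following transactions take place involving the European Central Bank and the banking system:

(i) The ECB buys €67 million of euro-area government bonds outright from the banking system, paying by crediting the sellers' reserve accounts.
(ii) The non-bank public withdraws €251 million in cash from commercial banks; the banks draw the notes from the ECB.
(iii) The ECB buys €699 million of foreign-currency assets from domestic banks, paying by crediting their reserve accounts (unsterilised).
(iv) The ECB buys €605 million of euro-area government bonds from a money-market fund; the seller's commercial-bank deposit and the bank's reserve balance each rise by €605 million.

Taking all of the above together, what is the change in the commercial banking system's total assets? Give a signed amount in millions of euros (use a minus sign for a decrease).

OMO purchase (from banks) €67 million: just an asset swap on bank balance sheets → 0.
Currency withdrawal €251 million: bank balance sheets shrink → −€251M.
FX purchase €699 million: just an asset swap on bank balance sheets → 0.
Asset purchase (from non-banks) €605 million: bank balance sheets expand → +€605M.
Net: 0 − 251 + 0 + 605 = +€354 million.

+€354 million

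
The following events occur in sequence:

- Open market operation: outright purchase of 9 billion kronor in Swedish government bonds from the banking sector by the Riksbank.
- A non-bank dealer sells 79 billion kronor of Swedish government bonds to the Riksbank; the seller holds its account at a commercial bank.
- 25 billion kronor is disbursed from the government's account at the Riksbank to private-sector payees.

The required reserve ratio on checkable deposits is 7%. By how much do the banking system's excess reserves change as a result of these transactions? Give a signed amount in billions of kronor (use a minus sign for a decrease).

+105.72 billion

OMO purchase (from banks) 9 billion kronor: reserves +9B, deposits 0.
Asset purchase (from non-banks) 79 billion kronor: reserves +79B, deposits +79B.
Government spending 25 billion kronor: reserves +25B, deposits +25B.
Totals: Δreserves = +113B, Δdeposits = +104B.
Δrequired reserves = 7% × +104B = +7.28B.
Δexcess reserves = Δreserves − Δrequired = +113B − (+7.28B) = +105.72 billion.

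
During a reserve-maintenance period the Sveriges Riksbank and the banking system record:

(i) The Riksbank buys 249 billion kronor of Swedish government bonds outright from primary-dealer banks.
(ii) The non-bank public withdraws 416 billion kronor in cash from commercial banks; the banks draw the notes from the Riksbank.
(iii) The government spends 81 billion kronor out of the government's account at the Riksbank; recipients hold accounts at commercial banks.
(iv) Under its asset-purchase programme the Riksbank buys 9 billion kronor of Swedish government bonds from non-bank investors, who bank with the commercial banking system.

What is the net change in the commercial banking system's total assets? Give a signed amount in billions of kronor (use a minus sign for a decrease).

-326 billion

OMO purchase (from banks) 249 billion kronor: just an asset swap on bank balance sheets → 0.
Currency withdrawal 416 billion kronor: bank balance sheets shrink → −416B.
Government spending 81 billion kronor: bank balance sheets expand → +81B.
Asset purchase (from non-banks) 9 billion kronor: bank balance sheets expand → +9B.
Net: 0 − 416 + 81 + 9 = -326 billion.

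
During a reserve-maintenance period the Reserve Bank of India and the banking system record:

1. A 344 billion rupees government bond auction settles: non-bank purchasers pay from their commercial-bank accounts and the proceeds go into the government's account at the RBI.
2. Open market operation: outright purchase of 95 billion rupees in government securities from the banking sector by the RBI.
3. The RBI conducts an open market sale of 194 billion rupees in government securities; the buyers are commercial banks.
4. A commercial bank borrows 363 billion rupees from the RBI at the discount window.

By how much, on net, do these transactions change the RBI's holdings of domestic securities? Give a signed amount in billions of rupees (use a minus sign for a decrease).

-99 billion

RBI balance sheet:
  Assets:      Securities −99B, Loans to banks +363B
  Liabilities: Bank reserves −80B, Government deposits +344B
So the change in the RBI's holdings of domestic securities is -99 billion.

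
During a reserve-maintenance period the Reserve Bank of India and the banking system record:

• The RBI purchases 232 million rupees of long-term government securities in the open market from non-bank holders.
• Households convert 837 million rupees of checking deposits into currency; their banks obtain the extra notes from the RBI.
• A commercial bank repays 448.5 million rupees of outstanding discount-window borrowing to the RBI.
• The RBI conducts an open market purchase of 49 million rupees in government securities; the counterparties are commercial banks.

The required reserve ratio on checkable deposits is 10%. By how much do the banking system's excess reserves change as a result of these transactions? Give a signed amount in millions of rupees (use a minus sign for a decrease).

-944 million

Asset purchase (from non-banks) 232 million rupees: reserves +232M, deposits +232M.
Currency withdrawal 837 million rupees: reserves −837M, deposits −837M.
Discount-window repayment 448.5 million rupees: reserves −448.5M, deposits 0.
OMO purchase (from banks) 49 million rupees: reserves +49M, deposits 0.
Totals: Δreserves = −1004.5M, Δdeposits = −605M.
Δrequired reserves = 10% × −605M = −60.5M.
Δexcess reserves = Δreserves − Δrequired = −1004.5M − (−60.5M) = -944 million.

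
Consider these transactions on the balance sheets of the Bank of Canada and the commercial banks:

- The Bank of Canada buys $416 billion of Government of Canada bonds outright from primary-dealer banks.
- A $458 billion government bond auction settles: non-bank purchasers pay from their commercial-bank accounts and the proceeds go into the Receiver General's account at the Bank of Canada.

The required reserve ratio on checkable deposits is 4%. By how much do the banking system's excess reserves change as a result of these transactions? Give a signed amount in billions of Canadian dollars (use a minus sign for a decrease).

OMO purchase (from banks) $416 billion: reserves +$416B, deposits 0.
Government account inflow $458 billion: reserves −$458B, deposits −$458B.
Totals: Δreserves = −$42B, Δdeposits = −$458B.
Δrequired reserves = 4% × −$458B = −$18.32B.
Δexcess reserves = Δreserves − Δrequired = −$42B − (−$18.32B) = -$23.68 billion.

-$23.68 billion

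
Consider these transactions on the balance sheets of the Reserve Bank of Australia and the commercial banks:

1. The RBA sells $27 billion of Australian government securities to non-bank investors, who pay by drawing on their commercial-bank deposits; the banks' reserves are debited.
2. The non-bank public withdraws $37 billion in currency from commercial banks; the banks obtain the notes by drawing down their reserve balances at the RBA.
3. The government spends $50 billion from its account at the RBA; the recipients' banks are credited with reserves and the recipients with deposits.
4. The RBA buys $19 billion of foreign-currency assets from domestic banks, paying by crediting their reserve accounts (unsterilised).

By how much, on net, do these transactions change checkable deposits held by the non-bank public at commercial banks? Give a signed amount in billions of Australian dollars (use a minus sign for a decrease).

RBA balance sheet:
  Assets:      Securities −$27B, Foreign assets +$19B
  Liabilities: Bank reserves +$5B, Currency in circulation +$37B, Government deposits −$50B
Commercial banking system:
  Assets:      Reserves at CB +$5B, Foreign assets −$19B
  Liabilities: Checkable deposits −$14B
So the change in checkable deposits held by the non-bank public at commercial banks is -$14 billion.

-$14 billion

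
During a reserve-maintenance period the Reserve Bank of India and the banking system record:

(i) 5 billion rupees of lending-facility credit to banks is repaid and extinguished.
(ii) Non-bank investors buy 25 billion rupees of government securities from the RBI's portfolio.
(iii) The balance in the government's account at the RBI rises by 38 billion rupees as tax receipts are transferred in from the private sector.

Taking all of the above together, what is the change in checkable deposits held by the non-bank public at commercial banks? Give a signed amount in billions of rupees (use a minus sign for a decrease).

RBI balance sheet:
  Assets:      Securities −25B, Loans to banks −5B
  Liabilities: Bank reserves −68B, Government deposits +38B
Commercial banking system:
  Assets:      Reserves at CB −68B
  Liabilities: Checkable deposits −63B, Borrowings from CB −5B
So the change in checkable deposits held by the non-bank public at commercial banks is -63 billion.

-63 billion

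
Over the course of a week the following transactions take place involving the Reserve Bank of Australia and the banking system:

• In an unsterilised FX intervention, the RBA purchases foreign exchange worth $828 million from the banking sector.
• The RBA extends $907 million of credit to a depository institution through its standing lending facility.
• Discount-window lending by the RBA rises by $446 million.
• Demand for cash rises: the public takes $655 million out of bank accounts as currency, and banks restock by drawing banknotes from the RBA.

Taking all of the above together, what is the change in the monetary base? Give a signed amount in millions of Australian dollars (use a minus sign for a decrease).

+$2181 million

FX purchase $828 million: RBA balance sheet expands → +$828M.
Discount-window loan $907 million: RBA balance sheet expands → +$907M.
Discount-window loan $446 million: RBA balance sheet expands → +$446M.
Currency withdrawal $655 million: just a shift between currency and reserves — both are base money → 0.
Net: 828 + 907 + 446 + 0 = +$2181 million.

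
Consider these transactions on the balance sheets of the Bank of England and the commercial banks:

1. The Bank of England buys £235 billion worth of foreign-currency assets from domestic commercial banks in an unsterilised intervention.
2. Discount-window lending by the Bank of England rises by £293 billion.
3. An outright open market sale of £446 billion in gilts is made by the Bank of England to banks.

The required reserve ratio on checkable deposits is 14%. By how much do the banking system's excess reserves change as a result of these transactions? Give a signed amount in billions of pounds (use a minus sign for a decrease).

+£82 billion

FX purchase £235 billion: reserves +£235B, deposits 0.
Discount-window loan £293 billion: reserves +£293B, deposits 0.
OMO sale (to banks) £446 billion: reserves −£446B, deposits 0.
Totals: Δreserves = +£82B, Δdeposits = 0.
Δrequired reserves = 14% × 0 = 0.
Δexcess reserves = Δreserves − Δrequired = +£82B − (0) = +£82 billion.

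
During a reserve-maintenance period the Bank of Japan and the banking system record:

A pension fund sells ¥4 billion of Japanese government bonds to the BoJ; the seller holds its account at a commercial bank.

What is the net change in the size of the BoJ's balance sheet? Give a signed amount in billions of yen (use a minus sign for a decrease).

BoJ balance sheet:
  Assets:      Securities +¥4B
  Liabilities: Bank reserves +¥4B
Commercial banking system:
  Assets:      Reserves at CB +¥4B
  Liabilities: Checkable deposits +¥4B
Change in total BoJ assets = +¥4 billion.

+¥4 billion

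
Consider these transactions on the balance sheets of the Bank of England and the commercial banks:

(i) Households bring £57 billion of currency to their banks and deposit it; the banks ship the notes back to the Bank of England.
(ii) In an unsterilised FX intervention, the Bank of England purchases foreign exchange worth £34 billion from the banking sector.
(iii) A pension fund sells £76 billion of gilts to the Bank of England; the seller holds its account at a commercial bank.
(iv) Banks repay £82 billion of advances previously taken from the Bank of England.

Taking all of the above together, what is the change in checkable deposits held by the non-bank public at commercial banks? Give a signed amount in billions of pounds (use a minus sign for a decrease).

+£133 billion

Bank of England balance sheet:
  Assets:      Securities +£76B, Loans to banks −£82B, Foreign assets +£34B
  Liabilities: Bank reserves +£85B, Currency in circulation −£57B
Commercial banking system:
  Assets:      Reserves at CB +£85B, Foreign assets −£34B
  Liabilities: Checkable deposits +£133B, Borrowings from CB −£82B
So the change in checkable deposits held by the non-bank public at commercial banks is +£133 billion.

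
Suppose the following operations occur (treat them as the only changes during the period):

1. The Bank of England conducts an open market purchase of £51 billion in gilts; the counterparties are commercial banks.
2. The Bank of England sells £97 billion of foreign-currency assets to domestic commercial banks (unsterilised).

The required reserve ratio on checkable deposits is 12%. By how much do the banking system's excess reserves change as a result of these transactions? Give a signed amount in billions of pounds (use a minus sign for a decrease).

OMO purchase (from banks) £51 billion: reserves +£51B, deposits 0.
FX sale £97 billion: reserves −£97B, deposits 0.
Totals: Δreserves = −£46B, Δdeposits = 0.
Δrequired reserves = 12% × 0 = 0.
Δexcess reserves = Δreserves − Δrequired = −£46B − (0) = -£46 billion.

-£46 billion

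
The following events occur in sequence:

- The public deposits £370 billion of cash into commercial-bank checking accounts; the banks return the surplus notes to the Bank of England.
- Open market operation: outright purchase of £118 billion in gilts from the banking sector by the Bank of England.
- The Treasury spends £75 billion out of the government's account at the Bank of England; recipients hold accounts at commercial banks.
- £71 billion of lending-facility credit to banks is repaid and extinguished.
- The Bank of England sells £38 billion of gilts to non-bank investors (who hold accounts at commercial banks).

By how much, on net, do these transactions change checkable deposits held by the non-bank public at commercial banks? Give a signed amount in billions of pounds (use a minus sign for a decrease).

+£407 billion

Bank of England balance sheet:
  Assets:      Securities +£80B, Loans to banks −£71B
  Liabilities: Bank reserves +£454B, Currency in circulation −£370B, Government deposits −£75B
Commercial banking system:
  Assets:      Reserves at CB +£454B, Securities −£118B
  Liabilities: Checkable deposits +£407B, Borrowings from CB −£71B
So the change in checkable deposits held by the non-bank public at commercial banks is +£407 billion.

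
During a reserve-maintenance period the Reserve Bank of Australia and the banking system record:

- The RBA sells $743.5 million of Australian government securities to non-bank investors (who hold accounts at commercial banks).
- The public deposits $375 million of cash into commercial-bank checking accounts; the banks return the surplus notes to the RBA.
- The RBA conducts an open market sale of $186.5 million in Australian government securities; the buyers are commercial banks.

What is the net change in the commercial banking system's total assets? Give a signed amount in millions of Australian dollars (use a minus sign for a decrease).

RBA balance sheet:
  Assets:      Securities −$930M
  Liabilities: Bank reserves −$555M, Currency in circulation −$375M
Commercial banking system:
  Assets:      Reserves at CB −$555M, Securities +$186.5M
  Liabilities: Checkable deposits −$368.5M
Change in total bank assets = -$368.5 million.

-$368.5 million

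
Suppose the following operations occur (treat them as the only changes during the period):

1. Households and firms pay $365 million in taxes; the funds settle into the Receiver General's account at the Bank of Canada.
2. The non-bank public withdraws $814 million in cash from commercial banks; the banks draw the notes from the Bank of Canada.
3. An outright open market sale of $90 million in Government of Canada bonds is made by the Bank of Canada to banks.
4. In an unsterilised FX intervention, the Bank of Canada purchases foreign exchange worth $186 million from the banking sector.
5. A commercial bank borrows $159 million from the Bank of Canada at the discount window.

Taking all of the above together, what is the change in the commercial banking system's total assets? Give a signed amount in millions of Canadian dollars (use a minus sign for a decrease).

-$1020 million

Government account inflow $365 million: bank balance sheets shrink → −$365M.
Currency withdrawal $814 million: bank balance sheets shrink → −$814M.
OMO sale (to banks) $90 million: just an asset swap on bank balance sheets → 0.
FX purchase $186 million: just an asset swap on bank balance sheets → 0.
Discount-window loan $159 million: bank balance sheets expand → +$159M.
Net: −365 − 814 + 0 + 0 + 159 = -$1020 million.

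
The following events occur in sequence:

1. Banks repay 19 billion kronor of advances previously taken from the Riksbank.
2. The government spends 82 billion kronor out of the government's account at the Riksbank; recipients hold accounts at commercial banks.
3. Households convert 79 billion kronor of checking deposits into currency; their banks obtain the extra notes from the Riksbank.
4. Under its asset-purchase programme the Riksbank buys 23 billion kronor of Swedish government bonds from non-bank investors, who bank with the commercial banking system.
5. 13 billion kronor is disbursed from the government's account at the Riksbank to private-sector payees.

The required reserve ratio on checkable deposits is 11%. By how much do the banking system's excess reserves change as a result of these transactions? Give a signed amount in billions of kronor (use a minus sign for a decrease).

+15.71 billion

Discount-window repayment 19 billion kronor: reserves −19B, deposits 0.
Government spending 82 billion kronor: reserves +82B, deposits +82B.
Currency withdrawal 79 billion kronor: reserves −79B, deposits −79B.
Asset purchase (from non-banks) 23 billion kronor: reserves +23B, deposits +23B.
Government spending 13 billion kronor: reserves +13B, deposits +13B.
Totals: Δreserves = +20B, Δdeposits = +39B.
Δrequired reserves = 11% × +39B = +4.29B.
Δexcess reserves = Δreserves − Δrequired = +20B − (+4.29B) = +15.71 billion.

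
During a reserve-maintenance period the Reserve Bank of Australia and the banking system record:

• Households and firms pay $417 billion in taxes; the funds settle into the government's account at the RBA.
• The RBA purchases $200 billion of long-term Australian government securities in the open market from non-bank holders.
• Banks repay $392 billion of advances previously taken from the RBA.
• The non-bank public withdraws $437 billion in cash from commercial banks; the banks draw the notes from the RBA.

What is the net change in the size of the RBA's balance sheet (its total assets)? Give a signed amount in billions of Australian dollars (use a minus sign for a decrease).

-$192 billion

Government account inflow $417 billion: only the composition of liabilities changes → 0.
Asset purchase (from non-banks) $200 billion: an RBA asset is acquired → +$200B.
Discount-window repayment $392 billion: an RBA asset is shed → −$392B.
Currency withdrawal $437 billion: only the composition of liabilities changes → 0.
Net: 0 + 200 − 392 + 0 = -$192 billion.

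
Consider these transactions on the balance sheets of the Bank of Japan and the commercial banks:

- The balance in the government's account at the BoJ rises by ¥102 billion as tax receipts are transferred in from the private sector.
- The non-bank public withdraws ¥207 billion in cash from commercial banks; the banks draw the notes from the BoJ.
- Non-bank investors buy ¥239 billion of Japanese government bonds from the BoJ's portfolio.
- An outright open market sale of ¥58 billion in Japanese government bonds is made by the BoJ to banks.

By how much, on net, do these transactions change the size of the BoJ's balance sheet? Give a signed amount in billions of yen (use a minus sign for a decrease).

-¥297 billion

Government account inflow ¥102 billion: only the composition of liabilities changes → 0.
Currency withdrawal ¥207 billion: only the composition of liabilities changes → 0.
Asset sale (to non-banks) ¥239 billion: a BoJ asset is shed → −¥239B.
OMO sale (to banks) ¥58 billion: a BoJ asset is shed → −¥58B.
Net: 0 + 0 − 239 − 58 = -¥297 billion.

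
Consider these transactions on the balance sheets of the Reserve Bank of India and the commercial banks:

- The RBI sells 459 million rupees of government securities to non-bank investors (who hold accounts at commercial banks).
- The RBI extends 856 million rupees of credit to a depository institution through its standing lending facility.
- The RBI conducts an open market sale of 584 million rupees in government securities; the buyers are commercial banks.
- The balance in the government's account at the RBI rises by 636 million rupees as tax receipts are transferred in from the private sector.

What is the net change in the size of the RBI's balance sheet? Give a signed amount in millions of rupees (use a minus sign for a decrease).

-187 million

Asset sale (to non-banks) 459 million rupees: an RBI asset is shed → −459M.
Discount-window loan 856 million rupees: an RBI asset is acquired → +856M.
OMO sale (to banks) 584 million rupees: an RBI asset is shed → −584M.
Government account inflow 636 million rupees: only the composition of liabilities changes → 0.
Net: −459 + 856 − 584 + 0 = -187 million.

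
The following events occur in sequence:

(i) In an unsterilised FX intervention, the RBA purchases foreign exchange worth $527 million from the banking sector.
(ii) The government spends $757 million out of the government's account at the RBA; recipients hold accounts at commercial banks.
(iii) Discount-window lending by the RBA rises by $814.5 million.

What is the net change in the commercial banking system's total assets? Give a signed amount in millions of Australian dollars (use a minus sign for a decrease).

FX purchase $527 million: just an asset swap on bank balance sheets → 0.
Government spending $757 million: bank balance sheets expand → +$757M.
Discount-window loan $814.5 million: bank balance sheets expand → +$814.5M.
Net: 0 + 757 + 814.5 = +$1571.5 million.

+$1571.5 million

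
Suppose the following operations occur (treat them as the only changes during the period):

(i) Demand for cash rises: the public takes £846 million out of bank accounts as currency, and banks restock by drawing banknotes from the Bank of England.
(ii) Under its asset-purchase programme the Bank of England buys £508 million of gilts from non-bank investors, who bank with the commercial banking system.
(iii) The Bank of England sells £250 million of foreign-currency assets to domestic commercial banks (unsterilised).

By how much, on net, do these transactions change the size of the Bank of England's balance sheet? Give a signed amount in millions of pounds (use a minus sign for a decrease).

+£258 million

Currency withdrawal £846 million: only the composition of liabilities changes → 0.
Asset purchase (from non-banks) £508 million: a Bank of England asset is acquired → +£508M.
FX sale £250 million: a Bank of England asset is shed → −£250M.
Net: 0 + 508 − 250 = +£258 million.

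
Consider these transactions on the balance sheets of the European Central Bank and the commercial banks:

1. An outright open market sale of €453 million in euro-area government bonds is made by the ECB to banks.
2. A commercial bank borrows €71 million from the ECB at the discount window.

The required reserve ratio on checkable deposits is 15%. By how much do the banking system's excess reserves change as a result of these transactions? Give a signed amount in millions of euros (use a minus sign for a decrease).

OMO sale (to banks) €453 million: reserves −€453M, deposits 0.
Discount-window loan €71 million: reserves +€71M, deposits 0.
Totals: Δreserves = −€382M, Δdeposits = 0.
Δrequired reserves = 15% × 0 = 0.
Δexcess reserves = Δreserves − Δrequired = −€382M − (0) = -€382 million.

-€382 million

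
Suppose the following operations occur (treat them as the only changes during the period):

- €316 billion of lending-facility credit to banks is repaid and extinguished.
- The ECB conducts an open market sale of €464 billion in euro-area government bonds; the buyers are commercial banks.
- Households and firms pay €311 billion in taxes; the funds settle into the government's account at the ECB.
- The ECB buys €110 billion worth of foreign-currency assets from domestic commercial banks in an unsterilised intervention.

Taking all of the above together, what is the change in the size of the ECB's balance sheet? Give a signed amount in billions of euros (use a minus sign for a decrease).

ECB balance sheet:
  Assets:      Securities −€464B, Loans to banks −€316B, Foreign assets +€110B
  Liabilities: Bank reserves −€981B, Government deposits +€311B
Commercial banking system:
  Assets:      Reserves at CB −€981B, Securities +€464B, Foreign assets −€110B
  Liabilities: Checkable deposits −€311B, Borrowings from CB −€316B
Change in total ECB assets = -€670 billion.

-€670 billion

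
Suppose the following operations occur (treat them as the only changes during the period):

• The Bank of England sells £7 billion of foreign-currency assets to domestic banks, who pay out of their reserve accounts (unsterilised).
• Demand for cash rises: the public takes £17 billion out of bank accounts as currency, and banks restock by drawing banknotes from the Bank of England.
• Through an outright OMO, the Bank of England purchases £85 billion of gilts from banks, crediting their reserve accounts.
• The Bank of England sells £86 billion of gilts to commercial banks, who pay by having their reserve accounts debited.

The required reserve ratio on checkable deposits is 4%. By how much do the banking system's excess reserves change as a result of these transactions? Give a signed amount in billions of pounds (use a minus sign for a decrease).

-£24.32 billion

FX sale £7 billion: reserves −£7B, deposits 0.
Currency withdrawal £17 billion: reserves −£17B, deposits −£17B.
OMO purchase (from banks) £85 billion: reserves +£85B, deposits 0.
OMO sale (to banks) £86 billion: reserves −£86B, deposits 0.
Totals: Δreserves = −£25B, Δdeposits = −£17B.
Δrequired reserves = 4% × −£17B = −£0.68B.
Δexcess reserves = Δreserves − Δrequired = −£25B − (−£0.68B) = -£24.32 billion.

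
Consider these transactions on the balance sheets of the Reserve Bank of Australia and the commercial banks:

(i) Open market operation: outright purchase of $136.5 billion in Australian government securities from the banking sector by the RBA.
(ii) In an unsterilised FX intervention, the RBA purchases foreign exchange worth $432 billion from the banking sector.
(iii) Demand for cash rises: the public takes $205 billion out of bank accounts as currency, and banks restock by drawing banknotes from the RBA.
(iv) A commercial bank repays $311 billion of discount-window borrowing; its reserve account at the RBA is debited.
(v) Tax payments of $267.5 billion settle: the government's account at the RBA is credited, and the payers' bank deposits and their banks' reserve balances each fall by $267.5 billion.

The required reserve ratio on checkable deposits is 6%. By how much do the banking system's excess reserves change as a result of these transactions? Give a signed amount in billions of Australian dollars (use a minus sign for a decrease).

OMO purchase (from banks) $136.5 billion: reserves +$136.5B, deposits 0.
FX purchase $432 billion: reserves +$432B, deposits 0.
Currency withdrawal $205 billion: reserves −$205B, deposits −$205B.
Discount-window repayment $311 billion: reserves −$311B, deposits 0.
Government account inflow $267.5 billion: reserves −$267.5B, deposits −$267.5B.
Totals: Δreserves = −$215B, Δdeposits = −$472.5B.
Δrequired reserves = 6% × −$472.5B = −$28.35B.
Δexcess reserves = Δreserves − Δrequired = −$215B − (−$28.35B) = -$186.65 billion.

-$186.65 billion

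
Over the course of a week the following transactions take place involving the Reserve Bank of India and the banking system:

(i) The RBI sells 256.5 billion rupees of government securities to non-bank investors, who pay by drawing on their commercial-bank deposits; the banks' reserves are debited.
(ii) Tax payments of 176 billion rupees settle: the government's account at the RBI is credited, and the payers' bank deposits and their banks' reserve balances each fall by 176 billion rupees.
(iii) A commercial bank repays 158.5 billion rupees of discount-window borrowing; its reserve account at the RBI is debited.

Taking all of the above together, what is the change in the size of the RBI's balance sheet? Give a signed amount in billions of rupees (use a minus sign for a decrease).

-415 billion

Asset sale (to non-banks) 256.5 billion rupees: an RBI asset is shed → −256.5B.
Government account inflow 176 billion rupees: only the composition of liabilities changes → 0.
Discount-window repayment 158.5 billion rupees: an RBI asset is shed → −158.5B.
Net: −256.5 + 0 − 158.5 = -415 billion.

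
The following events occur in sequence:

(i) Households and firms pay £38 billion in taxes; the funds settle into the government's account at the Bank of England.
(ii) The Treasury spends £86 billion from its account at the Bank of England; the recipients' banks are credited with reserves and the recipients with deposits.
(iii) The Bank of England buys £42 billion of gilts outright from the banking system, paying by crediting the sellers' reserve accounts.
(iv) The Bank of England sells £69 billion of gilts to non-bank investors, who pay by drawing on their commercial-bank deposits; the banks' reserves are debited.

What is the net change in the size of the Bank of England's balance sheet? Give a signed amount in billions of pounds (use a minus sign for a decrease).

Bank of England balance sheet:
  Assets:      Securities −£27B
  Liabilities: Bank reserves +£21B, Government deposits −£48B
Commercial banking system:
  Assets:      Reserves at CB +£21B, Securities −£42B
  Liabilities: Checkable deposits −£21B
Change in total Bank of England assets = -£27 billion.

-£27 billion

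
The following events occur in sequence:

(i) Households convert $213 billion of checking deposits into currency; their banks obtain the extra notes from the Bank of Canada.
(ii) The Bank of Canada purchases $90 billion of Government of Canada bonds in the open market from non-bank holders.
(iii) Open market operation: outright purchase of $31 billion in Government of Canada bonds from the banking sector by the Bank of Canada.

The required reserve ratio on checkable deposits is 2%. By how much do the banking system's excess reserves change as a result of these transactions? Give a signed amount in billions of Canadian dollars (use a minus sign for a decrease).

Currency withdrawal $213 billion: reserves −$213B, deposits −$213B.
Asset purchase (from non-banks) $90 billion: reserves +$90B, deposits +$90B.
OMO purchase (from banks) $31 billion: reserves +$31B, deposits 0.
Totals: Δreserves = −$92B, Δdeposits = −$123B.
Δrequired reserves = 2% × −$123B = −$2.46B.
Δexcess reserves = Δreserves − Δrequired = −$92B − (−$2.46B) = -$89.54 billion.

-$89.54 billion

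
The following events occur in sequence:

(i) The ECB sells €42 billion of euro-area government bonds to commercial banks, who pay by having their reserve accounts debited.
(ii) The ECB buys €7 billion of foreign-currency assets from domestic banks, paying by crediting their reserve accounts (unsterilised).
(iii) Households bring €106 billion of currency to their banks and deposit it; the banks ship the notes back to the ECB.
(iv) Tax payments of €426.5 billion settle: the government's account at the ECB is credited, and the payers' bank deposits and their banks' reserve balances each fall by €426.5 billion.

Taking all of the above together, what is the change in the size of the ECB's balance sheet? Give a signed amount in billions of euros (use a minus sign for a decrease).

ECB balance sheet:
  Assets:      Securities −€42B, Foreign assets +€7B
  Liabilities: Bank reserves −€355.5B, Currency in circulation −€106B, Government deposits +€426.5B
Commercial banking system:
  Assets:      Reserves at CB −€355.5B, Securities +€42B, Foreign assets −€7B
  Liabilities: Checkable deposits −€320.5B
Change in total ECB assets = -€35 billion.

-€35 billion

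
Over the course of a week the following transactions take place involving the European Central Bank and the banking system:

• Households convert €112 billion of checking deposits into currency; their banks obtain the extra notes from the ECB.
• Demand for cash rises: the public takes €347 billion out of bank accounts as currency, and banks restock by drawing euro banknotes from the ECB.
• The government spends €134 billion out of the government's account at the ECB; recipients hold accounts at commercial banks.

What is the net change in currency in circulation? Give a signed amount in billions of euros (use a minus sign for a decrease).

+€459 billion

Currency withdrawal €112 billion: notes leave the central bank → +€112B.
Currency withdrawal €347 billion: notes leave the central bank → +€347B.
Government spending €134 billion: no currency enters or leaves circulation → 0.
Net: 112 + 347 + 0 = +€459 billion.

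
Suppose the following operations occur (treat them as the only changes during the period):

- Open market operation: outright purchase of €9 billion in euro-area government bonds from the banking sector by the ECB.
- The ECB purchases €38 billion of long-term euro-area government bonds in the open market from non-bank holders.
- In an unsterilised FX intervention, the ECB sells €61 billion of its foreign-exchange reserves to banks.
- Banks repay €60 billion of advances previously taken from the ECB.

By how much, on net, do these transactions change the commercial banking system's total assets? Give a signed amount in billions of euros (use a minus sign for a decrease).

-€22 billion

OMO purchase (from banks) €9 billion: just an asset swap on bank balance sheets → 0.
Asset purchase (from non-banks) €38 billion: bank balance sheets expand → +€38B.
FX sale €61 billion: just an asset swap on bank balance sheets → 0.
Discount-window repayment €60 billion: bank balance sheets shrink → −€60B.
Net: 0 + 38 + 0 − 60 = -€22 billion.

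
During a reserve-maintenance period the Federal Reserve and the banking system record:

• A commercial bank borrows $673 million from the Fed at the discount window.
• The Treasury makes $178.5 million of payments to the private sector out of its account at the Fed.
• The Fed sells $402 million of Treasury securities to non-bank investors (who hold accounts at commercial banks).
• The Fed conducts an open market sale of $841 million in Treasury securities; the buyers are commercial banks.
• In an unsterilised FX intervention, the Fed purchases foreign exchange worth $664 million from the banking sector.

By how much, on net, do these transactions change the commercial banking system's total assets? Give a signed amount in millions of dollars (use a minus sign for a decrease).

+$449.5 million

Fed balance sheet:
  Assets:      Securities −$1243M, Loans to banks +$673M, Foreign assets +$664M
  Liabilities: Bank reserves +$272.5M, Government deposits −$178.5M
Commercial banking system:
  Assets:      Reserves at CB +$272.5M, Securities +$841M, Foreign assets −$664M
  Liabilities: Checkable deposits −$223.5M, Borrowings from CB +$673M
Change in total bank assets = +$449.5 million.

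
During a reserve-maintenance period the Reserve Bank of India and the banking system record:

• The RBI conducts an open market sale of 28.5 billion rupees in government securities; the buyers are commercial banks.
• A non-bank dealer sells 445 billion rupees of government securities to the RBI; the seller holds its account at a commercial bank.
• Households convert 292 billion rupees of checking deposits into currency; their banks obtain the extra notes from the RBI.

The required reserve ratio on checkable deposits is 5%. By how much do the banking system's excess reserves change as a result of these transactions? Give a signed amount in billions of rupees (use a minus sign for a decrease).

OMO sale (to banks) 28.5 billion rupees: reserves −28.5B, deposits 0.
Asset purchase (from non-banks) 445 billion rupees: reserves +445B, deposits +445B.
Currency withdrawal 292 billion rupees: reserves −292B, deposits −292B.
Totals: Δreserves = +124.5B, Δdeposits = +153B.
Δrequired reserves = 5% × +153B = +7.65B.
Δexcess reserves = Δreserves − Δrequired = +124.5B − (+7.65B) = +116.85 billion.

+116.85 billion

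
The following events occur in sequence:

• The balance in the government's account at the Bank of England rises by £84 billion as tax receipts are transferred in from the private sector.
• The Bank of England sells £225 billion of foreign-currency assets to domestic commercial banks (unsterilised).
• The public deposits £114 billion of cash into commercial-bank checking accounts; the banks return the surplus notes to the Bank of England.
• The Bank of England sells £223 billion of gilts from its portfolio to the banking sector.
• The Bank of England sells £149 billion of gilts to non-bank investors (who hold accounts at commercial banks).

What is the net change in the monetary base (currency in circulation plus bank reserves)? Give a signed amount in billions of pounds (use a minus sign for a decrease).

Government account inflow £84 billion: reserves shift to a non-base liability → −£84B.
FX sale £225 billion: Bank of England balance sheet contracts → −£225B.
Currency deposit £114 billion: just a shift between currency and reserves — both are base money → 0.
OMO sale (to banks) £223 billion: Bank of England balance sheet contracts → −£223B.
Asset sale (to non-banks) £149 billion: Bank of England balance sheet contracts → −£149B.
Net: −84 − 225 + 0 − 223 − 149 = -£681 billion.

-£681 billion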